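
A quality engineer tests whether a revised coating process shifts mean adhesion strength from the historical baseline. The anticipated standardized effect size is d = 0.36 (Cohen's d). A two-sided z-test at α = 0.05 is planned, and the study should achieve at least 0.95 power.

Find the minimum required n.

For power 0.95 need Φ(δ − z_{0.025}) = 0.95, so δ = z_{0.025} + z_{0.05} = 1.960 + 1.645 = 3.605.
(Ignoring the negligible lower-tail rejection probability gives the usual closed-form inversion.)
δ = d·√n ⇒ n = (δ/d)² = (3.605 / 0.36)² = 100.27.
Rounding up, n = 101.

n = 101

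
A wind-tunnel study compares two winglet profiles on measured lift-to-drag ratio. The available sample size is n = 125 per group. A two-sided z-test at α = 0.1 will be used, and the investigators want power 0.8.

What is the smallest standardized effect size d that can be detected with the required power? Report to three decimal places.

Need Φ(δ − 1.645) = 0.8, so δ = 1.645 + 0.842 = 2.486.
(The second rejection-region term Φ(−δ − z_{α/2}) is negligible and dropped.)
δ = d·√(n/2) ⇒ d = δ/√(n/2) = 2.486/√(125/2) = 0.3145.

d ≈ 0.315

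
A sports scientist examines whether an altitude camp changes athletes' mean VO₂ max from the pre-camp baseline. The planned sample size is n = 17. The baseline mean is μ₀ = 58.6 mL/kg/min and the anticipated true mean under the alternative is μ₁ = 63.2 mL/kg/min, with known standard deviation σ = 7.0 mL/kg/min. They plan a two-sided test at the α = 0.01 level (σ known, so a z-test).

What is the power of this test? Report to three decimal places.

Standardized effect: d = |μ₁ − μ₀| / σ = |63.2 − 58.6| / 7.0 = 0.6571
Noncentrality parameter: δ = d·√n = 0.6571 × √17 = 2.7095
Critical value for a two-sided test at α = 0.01: z_{α/2} = 2.576.
Power = Φ(δ − 2.576) + Φ(−δ − 2.576) = Φ(0.134) + Φ(-5.285) = 0.5532 + 0.0000 = 0.5532.

Power ≈ 0.553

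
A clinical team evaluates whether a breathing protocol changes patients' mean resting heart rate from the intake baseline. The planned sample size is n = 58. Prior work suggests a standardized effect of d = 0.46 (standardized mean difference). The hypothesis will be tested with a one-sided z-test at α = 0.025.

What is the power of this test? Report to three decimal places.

Power ≈ 0.939

Noncentrality parameter: δ = d·√n = 0.46 × √58 = 3.5033
Critical value for a one-sided test at α = 0.025: z_α = 1.960.
Power = P(Z > 1.960 − δ) = Φ(1.543) = 0.9386.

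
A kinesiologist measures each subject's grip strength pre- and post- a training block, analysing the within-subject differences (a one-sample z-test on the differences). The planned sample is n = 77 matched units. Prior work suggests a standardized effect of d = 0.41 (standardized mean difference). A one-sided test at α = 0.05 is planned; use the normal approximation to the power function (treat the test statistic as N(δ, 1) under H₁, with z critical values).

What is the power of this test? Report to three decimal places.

Noncentrality parameter: δ = d·√n = 0.41 × √77 = 3.5977
Critical value for a one-sided test at α = 0.05: z_α = 1.645.
Power = P(Z > 1.645 − δ) = Φ(1.953) = 0.9746.

Power ≈ 0.975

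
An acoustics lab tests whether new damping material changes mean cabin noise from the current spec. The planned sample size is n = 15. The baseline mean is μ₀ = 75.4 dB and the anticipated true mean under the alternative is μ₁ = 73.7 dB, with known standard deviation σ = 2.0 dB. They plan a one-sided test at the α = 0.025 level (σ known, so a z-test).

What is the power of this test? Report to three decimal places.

Power ≈ 0.909

Standardized effect: d = |μ₁ − μ₀| / σ = |73.7 − 75.4| / 2.0 = 0.8500
Noncentrality parameter: δ = d·√n = 0.8500 × √15 = 3.2920
Critical value for a one-sided test at α = 0.025: z_α = 1.960.
Power = P(Z > 1.960 − δ) = Φ(1.332) = 0.9086.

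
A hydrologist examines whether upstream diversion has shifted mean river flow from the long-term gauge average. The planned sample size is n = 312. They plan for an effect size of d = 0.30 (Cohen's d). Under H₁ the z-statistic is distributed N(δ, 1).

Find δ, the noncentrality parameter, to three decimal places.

The noncentrality parameter scales effect size by the design's sample-size factor: δ = d·√n = 0.30 × √312 = 5.2991

δ ≈ 5.299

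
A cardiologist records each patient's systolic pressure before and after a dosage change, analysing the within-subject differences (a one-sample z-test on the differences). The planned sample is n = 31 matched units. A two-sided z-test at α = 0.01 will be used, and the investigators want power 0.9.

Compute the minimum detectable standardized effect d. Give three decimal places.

d ≈ 0.693

Need Φ(δ − 2.576) = 0.9, so δ = 2.576 + 1.282 = 3.857.
(The second rejection-region term Φ(−δ − z_{α/2}) is negligible and dropped.)
δ = d·√n ⇒ d = δ/√n = 3.857/√31 = 0.6928.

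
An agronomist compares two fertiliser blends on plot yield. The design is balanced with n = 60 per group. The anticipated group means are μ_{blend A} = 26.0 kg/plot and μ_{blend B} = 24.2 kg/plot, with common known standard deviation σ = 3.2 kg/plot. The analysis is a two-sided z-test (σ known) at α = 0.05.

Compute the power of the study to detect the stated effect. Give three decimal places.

Standardized effect: d = |μ_{blend A} − μ_{blend B}| / σ = |26.0 − 24.2| / 3.2 = 0.5625
Noncentrality parameter: δ = d·√(n/2) = 0.5625 × √(60/2) = 3.0809
Two-sided α = 0.05 → critical value z_{0.025} = 1.960.
Power = Φ(δ − 1.960) + Φ(−δ − 1.960) = Φ(1.121) + Φ(-5.041) = 0.8689 + 0.0000 = 0.8689.

Power ≈ 0.869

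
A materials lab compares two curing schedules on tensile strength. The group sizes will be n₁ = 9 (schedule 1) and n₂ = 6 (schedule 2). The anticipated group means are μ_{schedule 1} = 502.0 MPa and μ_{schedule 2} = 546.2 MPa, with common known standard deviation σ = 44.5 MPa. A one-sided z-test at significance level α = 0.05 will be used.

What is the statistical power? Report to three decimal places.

Standardized effect: d = |μ_{schedule 1} − μ_{schedule 2}| / σ = |502.0 − 546.2| / 44.5 = 0.9933
Noncentrality parameter: δ = d / √(1/n₁ + 1/n₂) = 0.9933 / √(1/9 + 1/6) = 1.8846
Critical value for a one-sided test at α = 0.05: z_α = 1.645.
Power = P(Z > 1.645 − δ) = Φ(0.240) = 0.5947.

Power ≈ 0.595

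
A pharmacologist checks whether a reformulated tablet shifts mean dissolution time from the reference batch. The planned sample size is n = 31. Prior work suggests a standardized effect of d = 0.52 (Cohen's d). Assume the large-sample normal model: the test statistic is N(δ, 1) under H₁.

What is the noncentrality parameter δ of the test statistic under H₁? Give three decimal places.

δ = d·√n = 0.52 × √31 = 2.8952

δ ≈ 2.895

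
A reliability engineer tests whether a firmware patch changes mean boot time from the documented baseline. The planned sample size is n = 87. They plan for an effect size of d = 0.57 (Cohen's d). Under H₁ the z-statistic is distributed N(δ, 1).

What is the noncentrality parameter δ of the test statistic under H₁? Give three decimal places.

δ ≈ 5.317

The noncentrality parameter scales effect size by the design's sample-size factor: δ = d·√n = 0.57 × √87 = 5.3166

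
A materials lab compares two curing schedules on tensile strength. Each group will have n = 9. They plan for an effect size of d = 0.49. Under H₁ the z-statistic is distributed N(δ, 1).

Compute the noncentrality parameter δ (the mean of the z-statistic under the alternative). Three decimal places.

δ ≈ 1.039

The noncentrality parameter scales effect size by the design's sample-size factor: δ = d·√(n/2) = 0.49 × √(9/2) = 1.0394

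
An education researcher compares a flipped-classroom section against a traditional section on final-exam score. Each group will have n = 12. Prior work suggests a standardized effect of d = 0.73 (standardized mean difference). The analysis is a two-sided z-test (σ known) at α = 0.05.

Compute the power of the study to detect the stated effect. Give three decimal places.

Power ≈ 0.432

Noncentrality parameter: δ = d·√(n/2) = 0.73 × √(12/2) = 1.7881
Critical value for a two-sided test at α = 0.05: z_{α/2} = 1.960.
Power = Φ(δ − 1.960) + Φ(−δ − 1.960) = Φ(-0.172) + Φ(-3.748) = 0.4318 + 0.0001 = 0.4319.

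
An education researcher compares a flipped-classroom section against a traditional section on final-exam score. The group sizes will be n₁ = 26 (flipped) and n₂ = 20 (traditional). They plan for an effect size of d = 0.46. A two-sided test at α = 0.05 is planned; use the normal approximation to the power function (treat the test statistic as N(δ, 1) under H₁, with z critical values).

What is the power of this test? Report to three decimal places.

Power ≈ 0.340

Noncentrality parameter: δ = d / √(1/n₁ + 1/n₂) = 0.46 / √(1/26 + 1/20) = 1.5466
Critical value for a two-sided test at α = 0.05: z_{α/2} = 1.960.
Power = Φ(δ − 1.960) + Φ(−δ − 1.960) = Φ(-0.413) + Φ(-3.507) = 0.3397 + 0.0002 = 0.3399.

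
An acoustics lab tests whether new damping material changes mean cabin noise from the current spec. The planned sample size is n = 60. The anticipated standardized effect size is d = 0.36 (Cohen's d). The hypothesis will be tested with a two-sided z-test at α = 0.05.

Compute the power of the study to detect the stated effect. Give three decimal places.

Noncentrality parameter: δ = d·√n = 0.36 × √60 = 2.7885
Two-sided α = 0.05 → critical value z_{0.025} = 1.960.
Power = Φ(δ − 1.960) + Φ(−δ − 1.960) = Φ(0.829) + Φ(-4.749) = 0.7963 + 0.0000 = 0.7963.

Power ≈ 0.796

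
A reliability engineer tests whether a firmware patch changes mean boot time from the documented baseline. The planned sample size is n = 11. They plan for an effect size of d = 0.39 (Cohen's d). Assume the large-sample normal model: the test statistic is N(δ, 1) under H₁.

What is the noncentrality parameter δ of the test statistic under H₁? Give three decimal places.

δ = d·√n = 0.39 × √11 = 1.2935

δ ≈ 1.293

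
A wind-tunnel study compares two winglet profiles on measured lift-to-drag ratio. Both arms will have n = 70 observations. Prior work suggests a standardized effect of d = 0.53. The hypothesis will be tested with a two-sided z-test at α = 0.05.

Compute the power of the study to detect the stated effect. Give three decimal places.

Power ≈ 0.880

Noncentrality parameter: δ = d·√(n/2) = 0.53 × √(70/2) = 3.1355
Two-sided α = 0.05 → critical value z_{0.025} = 1.960.
Power = Φ(δ − 1.960) + Φ(−δ − 1.960) = Φ(1.176) + Φ(-5.095) = 0.8801 + 0.0000 = 0.8801.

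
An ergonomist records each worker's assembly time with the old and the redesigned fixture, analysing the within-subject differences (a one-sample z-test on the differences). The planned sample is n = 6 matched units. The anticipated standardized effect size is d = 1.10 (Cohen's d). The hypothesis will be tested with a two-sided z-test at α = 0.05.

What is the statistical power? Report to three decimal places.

Power ≈ 0.769

Noncentrality parameter: δ = d·√n = 1.10 × √6 = 2.6944
Critical value for a two-sided test at α = 0.05: z_{α/2} = 1.960.
Power = Φ(δ − 1.960) + Φ(−δ − 1.960) = Φ(0.734) + Φ(-4.654) = 0.7687 + 0.0000 = 0.7687.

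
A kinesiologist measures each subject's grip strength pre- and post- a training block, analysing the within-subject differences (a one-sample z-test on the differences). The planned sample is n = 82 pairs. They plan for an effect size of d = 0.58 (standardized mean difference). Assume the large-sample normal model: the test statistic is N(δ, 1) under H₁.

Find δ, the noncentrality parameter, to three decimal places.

δ = d·√n = 0.58 × √82 = 5.2521

δ ≈ 5.252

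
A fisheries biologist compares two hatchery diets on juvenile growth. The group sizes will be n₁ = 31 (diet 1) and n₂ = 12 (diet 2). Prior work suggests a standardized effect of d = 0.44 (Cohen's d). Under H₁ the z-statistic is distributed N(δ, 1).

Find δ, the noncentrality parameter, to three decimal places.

The noncentrality parameter scales effect size by the design's sample-size factor: δ = d / √(1/n₁ + 1/n₂) = 0.44 / √(1/31 + 1/12) = 1.2942

δ ≈ 1.294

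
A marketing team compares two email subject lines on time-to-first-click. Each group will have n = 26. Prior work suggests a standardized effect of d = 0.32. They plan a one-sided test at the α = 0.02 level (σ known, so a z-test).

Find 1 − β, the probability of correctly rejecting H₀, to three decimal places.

Noncentrality parameter: δ = d·√(n/2) = 0.32 × √(26/2) = 1.1538
One-sided α = 0.02 → critical value z_{0.02} = 2.054.
Power = Φ(δ − 2.054) = Φ(-0.900) = 0.1841.

Power ≈ 0.184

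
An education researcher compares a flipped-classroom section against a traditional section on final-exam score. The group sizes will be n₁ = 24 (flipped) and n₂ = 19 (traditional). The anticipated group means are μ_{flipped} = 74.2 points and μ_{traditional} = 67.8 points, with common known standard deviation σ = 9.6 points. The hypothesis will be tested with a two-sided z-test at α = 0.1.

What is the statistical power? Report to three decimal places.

Power ≈ 0.701

Standardized effect: d = |μ_{flipped} − μ_{traditional}| / σ = |74.2 − 67.8| / 9.6 = 0.6667
Noncentrality parameter: δ = d / √(1/n₁ + 1/n₂) = 0.6667 / √(1/24 + 1/19) = 2.1710
Two-sided α = 0.1 → critical value z_{0.05} = 1.645.
Power = Φ(δ − 1.645) + Φ(−δ − 1.645) = Φ(0.526) + Φ(-3.816) = 0.7006 + 0.0001 = 0.7007.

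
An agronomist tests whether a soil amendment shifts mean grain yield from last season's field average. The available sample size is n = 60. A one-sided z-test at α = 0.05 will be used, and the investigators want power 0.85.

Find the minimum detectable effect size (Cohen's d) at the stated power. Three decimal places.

d ≈ 0.346

Need Φ(δ − 1.645) = 0.85, so δ = 1.645 + 1.036 = 2.681.
δ = d·√n ⇒ d = δ/√n = 2.681/√60 = 0.3462.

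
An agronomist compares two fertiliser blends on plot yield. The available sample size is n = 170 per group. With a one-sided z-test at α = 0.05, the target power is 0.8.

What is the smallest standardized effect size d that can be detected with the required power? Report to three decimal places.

Required noncentrality: δ = z_{0.05} + z_{0.20} = 1.645 + 0.842 = 2.486.
δ = d·√(n/2) ⇒ d = δ/√(n/2) = 2.486/√(170/2) = 0.2697.

d ≈ 0.270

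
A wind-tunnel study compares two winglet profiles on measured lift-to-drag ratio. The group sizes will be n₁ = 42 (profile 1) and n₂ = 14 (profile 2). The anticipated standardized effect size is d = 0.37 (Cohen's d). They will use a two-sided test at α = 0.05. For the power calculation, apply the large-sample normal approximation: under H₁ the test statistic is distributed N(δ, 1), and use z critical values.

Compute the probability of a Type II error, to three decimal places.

Noncentrality parameter: δ = d / √(1/n₁ + 1/n₂) = 0.37 / √(1/42 + 1/14) = 1.1989
Critical value for a two-sided test at α = 0.05: z_{α/2} = 1.960.
Power = Φ(δ − 1.960) + Φ(−δ − 1.960) = Φ(-0.761) + Φ(-3.159) = 0.2233 + 0.0008 = 0.2241.
Type II error: β = 1 − power = 1 − 0.2241 = 0.7759.

β ≈ 0.776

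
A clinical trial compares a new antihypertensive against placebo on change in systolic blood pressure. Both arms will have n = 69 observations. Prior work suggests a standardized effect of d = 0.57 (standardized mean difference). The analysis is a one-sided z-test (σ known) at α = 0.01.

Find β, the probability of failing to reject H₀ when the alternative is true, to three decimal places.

Noncentrality parameter: δ = d·√(n/2) = 0.57 × √(69/2) = 3.3480
One-sided α = 0.01 → critical value z_{0.01} = 2.326.
Power = P(Z > 2.326 − δ) = Φ(1.022) = 0.8465.
Type II error: β = 1 − power = 1 − 0.8465 = 0.1535.

β ≈ 0.153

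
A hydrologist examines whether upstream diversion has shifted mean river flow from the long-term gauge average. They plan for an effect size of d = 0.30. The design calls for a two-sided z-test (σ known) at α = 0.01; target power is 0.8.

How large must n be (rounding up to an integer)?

n = 130

For power 0.8 need Φ(δ − z_{0.005}) = 0.8, so δ = z_{0.005} + z_{0.20} = 2.576 + 0.842 = 3.417.
(For δ > 0 the lower-tail rejection region contributes negligibly to power, so the one-term inversion is standard.)
δ = d·√n ⇒ n = (δ/d)² = (3.417 / 0.30)² = 129.77.
Rounding up, n = 130.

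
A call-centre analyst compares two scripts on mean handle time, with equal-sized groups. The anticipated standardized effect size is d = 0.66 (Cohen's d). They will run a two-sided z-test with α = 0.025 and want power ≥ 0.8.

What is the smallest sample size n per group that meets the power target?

n = 44 per group

Set Φ(δ − 2.241) = 0.8; then δ − 2.241 = Φ⁻¹(0.8) = 0.842, giving δ = 3.083.
(Ignoring the negligible lower-tail rejection probability gives the usual closed-form inversion.)
δ = d·√(n/2) ⇒ n = 2(δ/d)² = 2 × (3.083 / 0.66)² = 43.64.
Round up to the next whole unit.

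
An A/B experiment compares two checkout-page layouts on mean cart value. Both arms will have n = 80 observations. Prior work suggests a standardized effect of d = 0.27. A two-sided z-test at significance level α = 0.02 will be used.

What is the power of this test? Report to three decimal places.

Power ≈ 0.268

Noncentrality parameter: δ = d·√(n/2) = 0.27 × √(80/2) = 1.7076
Critical value for a two-sided test at α = 0.02: z_{α/2} = 2.326.
Power = Φ(δ − 2.326) + Φ(−δ − 2.326) = Φ(-0.619) + Φ(-4.034) = 0.2681 + 0.0000 = 0.2681.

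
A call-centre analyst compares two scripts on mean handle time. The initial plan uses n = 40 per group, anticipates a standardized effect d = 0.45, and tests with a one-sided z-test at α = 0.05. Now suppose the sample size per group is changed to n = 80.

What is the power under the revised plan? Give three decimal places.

With n = 80 per group: δ = d·√(n/2) = 0.45 × √(80/2) = 2.8460. Critical value z_{0.05} = 1.645.
Revised power = Φ(δ − 1.645) = Φ(1.201) = 0.8852.

Power ≈ 0.885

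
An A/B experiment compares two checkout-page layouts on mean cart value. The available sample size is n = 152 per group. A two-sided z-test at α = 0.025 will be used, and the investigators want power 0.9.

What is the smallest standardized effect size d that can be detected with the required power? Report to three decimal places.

d ≈ 0.404

Need Φ(δ − 2.241) = 0.9, so δ = 2.241 + 1.282 = 3.523.
(Lower-tail contribution to power is negligible for δ > 0.)
δ = d·√(n/2) ⇒ d = δ/√(n/2) = 3.523/√(152/2) = 0.4041.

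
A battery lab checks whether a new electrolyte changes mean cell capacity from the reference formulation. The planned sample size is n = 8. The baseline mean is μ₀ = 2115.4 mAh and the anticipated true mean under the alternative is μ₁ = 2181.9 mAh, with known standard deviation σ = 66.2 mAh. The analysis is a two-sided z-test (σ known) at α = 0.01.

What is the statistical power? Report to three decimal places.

Standardized effect: d = |μ₁ − μ₀| / σ = |2181.9 − 2115.4| / 66.2 = 1.0045
Noncentrality parameter: δ = d·√n = 1.0045 × √8 = 2.8412
Two-sided α = 0.01 → critical value z_{0.005} = 2.576.
Power = Φ(δ − 2.576) + Φ(−δ − 2.576) = Φ(0.265) + Φ(-5.417) = 0.6047 + 0.0000 = 0.6047.

Power ≈ 0.605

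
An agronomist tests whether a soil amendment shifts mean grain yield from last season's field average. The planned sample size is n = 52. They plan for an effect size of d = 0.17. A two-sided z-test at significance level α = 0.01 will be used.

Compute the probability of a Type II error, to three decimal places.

Noncentrality parameter: δ = d·√n = 0.17 × √52 = 1.2259
Critical value for a two-sided test at α = 0.01: z_{α/2} = 2.576.
Power = Φ(δ − 2.576) + Φ(−δ − 2.576) = Φ(-1.350) + Φ(-3.802) = 0.0885 + 0.0001 = 0.0886.
Type II error: β = 1 − power = 1 − 0.0886 = 0.9114.

β ≈ 0.911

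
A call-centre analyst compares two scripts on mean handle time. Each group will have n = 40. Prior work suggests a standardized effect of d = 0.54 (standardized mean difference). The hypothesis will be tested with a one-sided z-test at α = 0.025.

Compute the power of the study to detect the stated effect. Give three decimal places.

Power ≈ 0.675

Noncentrality parameter: δ = d·√(n/2) = 0.54 × √(40/2) = 2.4150
Critical value for a one-sided test at α = 0.025: z_α = 1.960.
Power = P(Z > 1.960 − δ) = Φ(0.455) = 0.6754.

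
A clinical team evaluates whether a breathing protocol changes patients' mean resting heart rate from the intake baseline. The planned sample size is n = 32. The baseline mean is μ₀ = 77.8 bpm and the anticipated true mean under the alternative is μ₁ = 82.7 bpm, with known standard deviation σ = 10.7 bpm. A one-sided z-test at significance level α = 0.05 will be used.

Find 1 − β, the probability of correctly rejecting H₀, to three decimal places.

Power ≈ 0.828

Standardized effect: d = |μ₁ − μ₀| / σ = |82.7 − 77.8| / 10.7 = 0.4579
Noncentrality parameter: δ = d·√n = 0.4579 × √32 = 2.5905
Critical value for a one-sided test at α = 0.05: z_α = 1.645.
Power = P(Z > 1.645 − δ) = Φ(0.946) = 0.8278.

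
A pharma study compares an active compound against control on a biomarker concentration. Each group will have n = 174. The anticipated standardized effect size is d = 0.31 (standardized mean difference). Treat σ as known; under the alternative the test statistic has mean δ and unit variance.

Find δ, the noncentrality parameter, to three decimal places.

δ ≈ 2.891

The noncentrality parameter scales effect size by the design's sample-size factor: δ = d·√(n/2) = 0.31 × √(174/2) = 2.8915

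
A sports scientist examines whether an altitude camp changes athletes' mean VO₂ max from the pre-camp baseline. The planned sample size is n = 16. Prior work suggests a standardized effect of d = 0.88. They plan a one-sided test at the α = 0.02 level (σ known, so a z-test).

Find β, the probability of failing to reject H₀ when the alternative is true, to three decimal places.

β ≈ 0.071

Noncentrality parameter: δ = d·√n = 0.88 × √16 = 3.5200
Critical value for a one-sided test at α = 0.02: z_α = 2.054.
Power = Φ(δ − 2.054) = Φ(1.466) = 0.9287.
Type II error: β = 1 − power = 1 − 0.9287 = 0.0713.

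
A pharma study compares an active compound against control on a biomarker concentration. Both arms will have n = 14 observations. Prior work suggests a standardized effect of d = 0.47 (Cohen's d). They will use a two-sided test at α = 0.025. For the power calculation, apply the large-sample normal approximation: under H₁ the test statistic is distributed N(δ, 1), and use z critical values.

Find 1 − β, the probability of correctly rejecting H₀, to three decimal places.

Power ≈ 0.159

Noncentrality parameter: δ = d·√(n/2) = 0.47 × √(14/2) = 1.2435
Two-sided α = 0.025 → critical value z_{0.0125} = 2.241.
Power = Φ(δ − 2.241) + Φ(−δ − 2.241) = Φ(-0.998) + Φ(-3.485) = 0.1592 + 0.0002 = 0.1594.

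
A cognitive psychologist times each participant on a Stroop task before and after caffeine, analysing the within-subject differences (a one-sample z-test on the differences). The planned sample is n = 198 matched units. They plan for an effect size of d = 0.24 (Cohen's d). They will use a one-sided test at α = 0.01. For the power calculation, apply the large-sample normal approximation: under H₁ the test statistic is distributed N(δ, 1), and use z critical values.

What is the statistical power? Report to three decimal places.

Power ≈ 0.853

Noncentrality parameter: δ = d·√n = 0.24 × √198 = 3.3771
Critical value for a one-sided test at α = 0.01: z_α = 2.326.
Power = Φ(δ − 2.326) = Φ(1.051) = 0.8533.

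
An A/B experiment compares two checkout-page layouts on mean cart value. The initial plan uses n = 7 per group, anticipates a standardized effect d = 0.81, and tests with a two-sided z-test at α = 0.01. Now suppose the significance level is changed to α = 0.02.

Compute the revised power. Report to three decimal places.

δ = d·√(n/2) = 0.81 × √(7/2) = 1.5154 (unchanged). New critical value: z_{0.01} = 2.326.
Revised power = Φ(δ − 2.326) + Φ(−δ − 2.326) = Φ(-0.811) + Φ(-3.842) = 0.2087 + 0.0001 = 0.2088.

Power ≈ 0.209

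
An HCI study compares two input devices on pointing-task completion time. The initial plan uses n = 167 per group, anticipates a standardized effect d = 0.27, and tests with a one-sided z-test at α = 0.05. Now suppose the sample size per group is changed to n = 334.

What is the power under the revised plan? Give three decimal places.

Power ≈ 0.967

With n = 334 per group: δ = d·√(n/2) = 0.27 × √(334/2) = 3.4892. Critical value z_{0.05} = 1.645.
Revised power = Φ(δ − 1.645) = Φ(1.844) = 0.9674.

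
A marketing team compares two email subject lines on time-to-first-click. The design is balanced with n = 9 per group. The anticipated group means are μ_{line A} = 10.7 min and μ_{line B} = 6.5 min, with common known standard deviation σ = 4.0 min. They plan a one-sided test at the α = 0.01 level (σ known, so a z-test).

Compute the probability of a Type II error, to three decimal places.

β ≈ 0.539

Standardized effect: d = |μ_{line A} − μ_{line B}| / σ = |10.7 − 6.5| / 4.0 = 1.0500
Noncentrality parameter: δ = d·√(n/2) = 1.0500 × √(9/2) = 2.2274
One-sided α = 0.01 → critical value z_{0.01} = 2.326.
Power = Φ(δ − 2.326) = Φ(-0.099) = 0.4606.
Type II error: β = 1 − power = 1 − 0.4606 = 0.5394.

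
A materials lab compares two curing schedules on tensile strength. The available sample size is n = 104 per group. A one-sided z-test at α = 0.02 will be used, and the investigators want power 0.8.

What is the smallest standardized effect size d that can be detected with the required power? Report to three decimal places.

Need Φ(δ − 2.054) = 0.8, so δ = 2.054 + 0.842 = 2.895.
δ = d·√(n/2) ⇒ d = δ/√(n/2) = 2.895/√(104/2) = 0.4015.

d ≈ 0.402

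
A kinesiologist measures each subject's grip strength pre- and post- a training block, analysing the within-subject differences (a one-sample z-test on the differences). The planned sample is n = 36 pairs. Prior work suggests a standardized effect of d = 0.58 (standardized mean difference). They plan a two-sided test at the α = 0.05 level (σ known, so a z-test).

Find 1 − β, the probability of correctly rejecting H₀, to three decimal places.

Noncentrality parameter: δ = d·√n = 0.58 × √36 = 3.4800
Critical value for a two-sided test at α = 0.05: z_{α/2} = 1.960.
Power = Φ(δ − 1.960) + Φ(−δ − 1.960) = Φ(1.520) + Φ(-5.440) = 0.9357 + 0.0000 = 0.9357.

Power ≈ 0.936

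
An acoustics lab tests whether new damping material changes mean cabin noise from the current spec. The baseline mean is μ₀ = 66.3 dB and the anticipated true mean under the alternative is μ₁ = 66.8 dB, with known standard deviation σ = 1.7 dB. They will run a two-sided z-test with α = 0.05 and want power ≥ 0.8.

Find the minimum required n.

Standardized effect: d = |μ₁ − μ₀| / σ = |66.8 − 66.3| / 1.7 = 0.2941
For power 0.8 need Φ(δ − z_{0.025}) = 0.8, so δ = z_{0.025} + z_{0.20} = 1.960 + 0.842 = 2.802.
(For δ > 0 the lower-tail rejection region contributes negligibly to power, so the one-term inversion is standard.)
δ = d·√n ⇒ n = (δ/d)² = (2.802 / 0.2941)² = 90.73.
Rounding up, n = 91.

n = 91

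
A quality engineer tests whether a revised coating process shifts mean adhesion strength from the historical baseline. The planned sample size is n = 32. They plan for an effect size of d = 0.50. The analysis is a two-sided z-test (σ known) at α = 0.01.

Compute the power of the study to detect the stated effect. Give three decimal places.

Power ≈ 0.600

Noncentrality parameter: δ = d·√n = 0.50 × √32 = 2.8284
Critical value for a two-sided test at α = 0.01: z_{α/2} = 2.576.
Power = Φ(δ − 2.576) + Φ(−δ − 2.576) = Φ(0.253) + Φ(-5.404) = 0.5997 + 0.0000 = 0.5997.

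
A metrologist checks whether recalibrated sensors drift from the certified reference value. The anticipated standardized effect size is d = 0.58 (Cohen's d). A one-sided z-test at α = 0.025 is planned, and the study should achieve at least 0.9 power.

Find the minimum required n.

For power 0.9 need Φ(δ − z_{0.025}) = 0.9, so δ = z_{0.025} + z_{0.10} = 1.960 + 1.282 = 3.242.
δ = d·√n ⇒ n = (δ/d)² = (3.242 / 0.58)² = 31.23.
Round up to the next whole unit.

n = 32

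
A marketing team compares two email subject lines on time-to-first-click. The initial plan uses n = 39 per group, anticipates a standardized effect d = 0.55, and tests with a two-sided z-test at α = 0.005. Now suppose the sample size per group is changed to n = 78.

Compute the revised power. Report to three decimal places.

With n = 78 per group: δ = d·√(n/2) = 0.55 × √(78/2) = 3.4347. Critical value z_{0.0025} = 2.807.
Revised power = Φ(δ − 2.807) + Φ(−δ − 2.807) = Φ(0.628) + Φ(-6.242) = 0.7349 + 0.0000 = 0.7349.

Power ≈ 0.735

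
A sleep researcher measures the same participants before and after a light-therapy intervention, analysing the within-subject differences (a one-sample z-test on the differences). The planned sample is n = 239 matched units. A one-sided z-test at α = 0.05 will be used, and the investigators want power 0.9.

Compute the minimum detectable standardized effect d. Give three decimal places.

d ≈ 0.189

Need Φ(δ − 1.645) = 0.9, so δ = 1.645 + 1.282 = 2.926.
δ = d·√n ⇒ d = δ/√n = 2.926/√239 = 0.1893.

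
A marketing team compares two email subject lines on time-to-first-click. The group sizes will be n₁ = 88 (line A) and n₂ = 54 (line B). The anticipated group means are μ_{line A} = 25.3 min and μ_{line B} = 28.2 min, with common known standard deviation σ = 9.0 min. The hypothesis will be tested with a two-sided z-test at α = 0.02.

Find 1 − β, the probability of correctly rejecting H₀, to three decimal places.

Power ≈ 0.322

Standardized effect: d = |μ_{line A} − μ_{line B}| / σ = |25.3 − 28.2| / 9.0 = 0.3222
Noncentrality parameter: δ = d / √(1/n₁ + 1/n₂) = 0.3222 / √(1/88 + 1/54) = 1.8640
Two-sided α = 0.02 → critical value z_{0.01} = 2.326.
Power = Φ(δ − 2.326) + Φ(−δ − 2.326) = Φ(-0.462) + Φ(-4.190) = 0.3219 + 0.0000 = 0.3219.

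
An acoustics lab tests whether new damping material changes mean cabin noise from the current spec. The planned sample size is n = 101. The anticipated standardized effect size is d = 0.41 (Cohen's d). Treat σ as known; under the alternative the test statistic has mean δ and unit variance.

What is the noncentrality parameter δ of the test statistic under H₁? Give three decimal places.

δ ≈ 4.120

δ = d·√n = 0.41 × √101 = 4.1204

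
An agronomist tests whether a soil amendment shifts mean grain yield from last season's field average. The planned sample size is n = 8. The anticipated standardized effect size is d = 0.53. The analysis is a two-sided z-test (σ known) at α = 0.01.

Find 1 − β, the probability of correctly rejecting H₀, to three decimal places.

Noncentrality parameter: δ = d·√n = 0.53 × √8 = 1.4991
Two-sided α = 0.01 → critical value z_{0.005} = 2.576.
Power = Φ(δ − 2.576) + Φ(−δ − 2.576) = Φ(-1.077) + Φ(-4.075) = 0.1408 + 0.0000 = 0.1408.

Power ≈ 0.141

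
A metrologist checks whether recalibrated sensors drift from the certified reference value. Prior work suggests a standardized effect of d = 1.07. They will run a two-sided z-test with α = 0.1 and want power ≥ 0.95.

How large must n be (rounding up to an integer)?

For power 0.95 need Φ(δ − z_{0.05}) = 0.95, so δ = z_{0.05} + z_{0.05} = 1.645 + 1.645 = 3.290.
(Ignoring the negligible lower-tail rejection probability gives the usual closed-form inversion.)
δ = d·√n ⇒ n = (δ/d)² = (3.290 / 1.07)² = 9.45.
Rounding up, n = 10.

n = 10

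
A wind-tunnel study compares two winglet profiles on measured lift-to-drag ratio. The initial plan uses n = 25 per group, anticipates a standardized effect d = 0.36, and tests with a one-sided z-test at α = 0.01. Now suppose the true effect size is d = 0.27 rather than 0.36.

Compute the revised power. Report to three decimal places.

Power ≈ 0.085

With d = 0.27: δ = d·√(n/2) = 0.27 × √(25/2) = 0.9546. Critical value z_{0.01} = 2.326.
Revised power = Φ(δ − 2.326) = Φ(-1.372) = 0.0851.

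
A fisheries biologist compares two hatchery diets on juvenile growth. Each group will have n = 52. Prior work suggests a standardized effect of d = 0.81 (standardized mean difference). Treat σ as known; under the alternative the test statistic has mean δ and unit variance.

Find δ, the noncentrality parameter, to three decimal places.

The noncentrality parameter scales effect size by the design's sample-size factor: δ = d·√(n/2) = 0.81 × √(52/2) = 4.1302

δ ≈ 4.130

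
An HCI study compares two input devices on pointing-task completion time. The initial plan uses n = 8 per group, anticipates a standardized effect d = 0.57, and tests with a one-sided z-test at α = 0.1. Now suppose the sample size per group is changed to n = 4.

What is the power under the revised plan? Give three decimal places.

With n = 4 per group: δ = d·√(n/2) = 0.57 × √(4/2) = 0.8061. Critical value z_{0.1} = 1.282.
Revised power = Φ(δ − 1.282) = Φ(-0.475) = 0.3172.

Power ≈ 0.317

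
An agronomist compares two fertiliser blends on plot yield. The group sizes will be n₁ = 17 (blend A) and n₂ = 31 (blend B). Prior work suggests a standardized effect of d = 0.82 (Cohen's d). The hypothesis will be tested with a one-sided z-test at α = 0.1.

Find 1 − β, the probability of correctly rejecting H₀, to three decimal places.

Power ≈ 0.924

Noncentrality parameter: δ = d / √(1/n₁ + 1/n₂) = 0.82 / √(1/17 + 1/31) = 2.7171
Critical value for a one-sided test at α = 0.1: z_α = 1.282.
Power = P(Z > 1.282 − δ) = Φ(1.436) = 0.9244.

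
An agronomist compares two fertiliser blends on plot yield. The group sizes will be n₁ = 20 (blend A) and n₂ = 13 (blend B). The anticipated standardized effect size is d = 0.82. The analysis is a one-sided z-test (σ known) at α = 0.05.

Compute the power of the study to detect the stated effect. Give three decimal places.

Noncentrality parameter: λ = d / √(1/n₁ + 1/n₂) = 0.82 / √(1/20 + 1/13) = 2.3017
One-sided α = 0.05 → critical value z_{0.05} = 1.645.
Power = Φ(λ − 1.645) = Φ(0.657) = 0.7444.

Power ≈ 0.744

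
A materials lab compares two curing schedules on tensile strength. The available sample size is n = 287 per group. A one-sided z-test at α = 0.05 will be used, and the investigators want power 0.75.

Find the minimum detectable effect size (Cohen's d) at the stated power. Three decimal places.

d ≈ 0.194

Need Φ(δ − 1.645) = 0.75, so δ = 1.645 + 0.674 = 2.319.
δ = d·√(n/2) ⇒ d = δ/√(n/2) = 2.319/√(287/2) = 0.1936.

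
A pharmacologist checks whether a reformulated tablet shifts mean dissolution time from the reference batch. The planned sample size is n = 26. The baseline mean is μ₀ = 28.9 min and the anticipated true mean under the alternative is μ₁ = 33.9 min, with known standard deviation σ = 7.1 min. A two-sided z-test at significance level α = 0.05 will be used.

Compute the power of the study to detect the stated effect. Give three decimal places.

Standardized effect: d = |μ₁ − μ₀| / σ = |33.9 − 28.9| / 7.1 = 0.7042
Noncentrality parameter: δ = d·√n = 0.7042 × √26 = 3.5909
Two-sided α = 0.05 → critical value z_{0.025} = 1.960.
Power = Φ(δ − 1.960) + Φ(−δ − 1.960) = Φ(1.631) + Φ(-5.551) = 0.9485 + 0.0000 = 0.9485.

Power ≈ 0.949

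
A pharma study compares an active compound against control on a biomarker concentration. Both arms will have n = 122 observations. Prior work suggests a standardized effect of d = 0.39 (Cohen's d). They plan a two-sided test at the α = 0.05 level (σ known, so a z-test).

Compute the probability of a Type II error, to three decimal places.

Noncentrality parameter: δ = d·√(n/2) = 0.39 × √(122/2) = 3.0460
Two-sided α = 0.05 → critical value z_{0.025} = 1.960.
Power = Φ(δ − 1.960) + Φ(−δ − 1.960) = Φ(1.086) + Φ(-5.006) = 0.8613 + 0.0000 = 0.8613.
Type II error: β = 1 − power = 1 − 0.8613 = 0.1387.

β ≈ 0.139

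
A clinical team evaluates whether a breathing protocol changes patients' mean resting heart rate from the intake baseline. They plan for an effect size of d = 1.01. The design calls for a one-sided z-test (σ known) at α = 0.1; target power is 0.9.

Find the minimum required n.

For power 0.9 need Φ(δ − z_{0.1}) = 0.9, so δ = z_{0.1} + z_{0.10} = 1.282 + 1.282 = 2.563.
δ = d·√n ⇒ n = (δ/d)² = (2.563 / 1.01)² = 6.44.
Rounding up, n = 7.

n = 7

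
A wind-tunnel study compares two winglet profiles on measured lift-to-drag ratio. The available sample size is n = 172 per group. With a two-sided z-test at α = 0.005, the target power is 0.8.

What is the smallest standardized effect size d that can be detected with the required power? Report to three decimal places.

d ≈ 0.393

Need Φ(δ − 2.807) = 0.8, so δ = 2.807 + 0.842 = 3.649.
(Lower-tail contribution to power is negligible for δ > 0.)
δ = d·√(n/2) ⇒ d = δ/√(n/2) = 3.649/√(172/2) = 0.3934.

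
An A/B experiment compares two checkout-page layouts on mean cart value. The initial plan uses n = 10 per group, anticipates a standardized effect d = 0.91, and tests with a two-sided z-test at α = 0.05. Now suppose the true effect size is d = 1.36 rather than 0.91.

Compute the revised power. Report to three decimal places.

With d = 1.36: δ = d·√(n/2) = 1.36 × √(10/2) = 3.0411. Critical value z_{0.025} = 1.960.
Revised power = Φ(δ − 1.960) + Φ(−δ − 1.960) = Φ(1.081) + Φ(-5.001) = 0.8602 + 0.0000 = 0.8602.

Power ≈ 0.860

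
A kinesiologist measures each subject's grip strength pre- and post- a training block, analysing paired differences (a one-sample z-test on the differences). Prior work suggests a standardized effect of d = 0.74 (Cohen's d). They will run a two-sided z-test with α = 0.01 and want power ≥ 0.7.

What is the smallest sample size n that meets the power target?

n = 18

For power 0.7 need Φ(δ − z_{0.005}) = 0.7, so δ = z_{0.005} + z_{0.30} = 2.576 + 0.524 = 3.100.
(Ignoring the negligible lower-tail rejection probability gives the usual closed-form inversion.)
δ = d·√n ⇒ n = (δ/d)² = (3.100 / 0.74)² = 17.55.
Rounding up, n = 18.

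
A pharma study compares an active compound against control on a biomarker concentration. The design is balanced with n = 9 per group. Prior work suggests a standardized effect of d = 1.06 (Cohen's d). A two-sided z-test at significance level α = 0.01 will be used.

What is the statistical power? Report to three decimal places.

Power ≈ 0.372

Noncentrality parameter: δ = d·√(n/2) = 1.06 × √(9/2) = 2.2486
Two-sided α = 0.01 → critical value z_{0.005} = 2.576.
Power = Φ(δ − 2.576) + Φ(−δ − 2.576) = Φ(-0.327) + Φ(-4.824) = 0.3717 + 0.0000 = 0.3717.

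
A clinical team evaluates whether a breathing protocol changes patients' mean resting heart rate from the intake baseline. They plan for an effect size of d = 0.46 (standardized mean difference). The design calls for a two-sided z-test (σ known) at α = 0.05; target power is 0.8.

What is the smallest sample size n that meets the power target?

For power 0.8 need Φ(δ − z_{0.025}) = 0.8, so δ = z_{0.025} + z_{0.20} = 1.960 + 0.842 = 2.802.
(Ignoring the negligible lower-tail rejection probability gives the usual closed-form inversion.)
δ = d·√n ⇒ n = (δ/d)² = (2.802 / 0.46)² = 37.09.
Round up to the next whole unit.

n = 38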